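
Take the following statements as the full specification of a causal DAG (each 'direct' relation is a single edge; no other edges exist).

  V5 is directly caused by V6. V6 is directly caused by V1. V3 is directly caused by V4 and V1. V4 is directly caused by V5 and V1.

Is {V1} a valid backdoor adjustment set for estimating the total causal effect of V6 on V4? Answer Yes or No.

Backdoor paths from V6 to V4 (paths whose first edge points into V6):
  P1: V6 <- V1 -> V4
  P2: V6 <- V1 -> V3 <- V4
Condition 1 (no descendant of V6 in the set): holds — descendants of V6 are {V3, V4, V5}; none are in {V1}.
Condition 2 (every backdoor path blocked by {V1}):
  P1: blocked at fork node V1 ∈ conditioning set.
  P2: blocked at fork node V1 ∈ conditioning set.
{V1} satisfies the backdoor criterion.

Yes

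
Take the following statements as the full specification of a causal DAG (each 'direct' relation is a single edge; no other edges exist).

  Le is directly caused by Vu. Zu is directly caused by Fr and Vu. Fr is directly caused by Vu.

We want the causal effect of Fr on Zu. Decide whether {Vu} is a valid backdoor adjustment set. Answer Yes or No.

Yes

Backdoor paths from Fr to Zu (paths whose first edge points into Fr):
  P1: Fr <- Vu -> Zu
Condition 1 (no descendant of Fr in the set): holds — descendants of Fr are {Zu}; none are in {Vu}.
Condition 2 (every backdoor path blocked by {Vu}):
  P1: blocked at fork node Vu ∈ conditioning set.
{Vu} satisfies the backdoor criterion.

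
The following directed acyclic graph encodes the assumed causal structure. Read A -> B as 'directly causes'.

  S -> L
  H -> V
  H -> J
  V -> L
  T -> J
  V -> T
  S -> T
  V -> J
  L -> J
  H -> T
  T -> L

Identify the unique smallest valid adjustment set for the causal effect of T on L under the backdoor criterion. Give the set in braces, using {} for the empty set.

{S, V}

Variables eligible for adjustment (non-descendants of T, excluding T and L): {H, S, V}.
Backdoor paths from T to L:
  P1: T <- H -> V -> L
  P2: T <- H -> V -> J <- L
  P3: T <- H -> J <- V -> L
  P4: T <- H -> J <- L
  P5: T <- V <- H -> J <- L
  P6: T <- V -> L
  P7: T <- V -> J <- L
  P8: T <- S -> L
The empty set is not sufficient: P1 (T <- H -> V -> L) has no collider blocking it and no conditioned non-collider, so it is open.
Try {S, V}:
  P1: blocked at chain node V ∈ conditioning set.
  P2: blocked at chain node V ∈ conditioning set.
  P3: blocked at collider J (neither it nor any descendant is in the conditioning set).
  P4: blocked at collider J (neither it nor any descendant is in the conditioning set).
  P5: blocked at chain node V ∈ conditioning set.
  P6: blocked at fork node V ∈ conditioning set.
  P7: blocked at fork node V ∈ conditioning set.
  P8: blocked at fork node S ∈ conditioning set.
{S, V} contains no descendant of T and blocks every backdoor path.
Every element of {S, V} is needed (dropping S leaves P8 open; dropping V leaves P1 open), so no proper subset is valid.
Among all size-2 subsets of the eligible variables, only {S, V} blocks every backdoor path, so it is the unique smallest valid adjustment set.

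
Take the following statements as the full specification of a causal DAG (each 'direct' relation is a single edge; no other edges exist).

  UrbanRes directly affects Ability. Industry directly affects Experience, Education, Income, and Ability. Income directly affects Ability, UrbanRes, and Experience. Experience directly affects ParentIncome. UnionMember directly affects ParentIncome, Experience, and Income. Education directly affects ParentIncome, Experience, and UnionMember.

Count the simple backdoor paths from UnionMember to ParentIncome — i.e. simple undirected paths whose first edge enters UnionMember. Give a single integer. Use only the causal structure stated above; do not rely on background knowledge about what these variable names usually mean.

A backdoor path from UnionMember to ParentIncome is any simple undirected path whose first edge points into UnionMember (i.e. leaves UnionMember via a parent).
Parents of UnionMember: {Education}.
Enumerating:
  P1: UnionMember <- Education <- Industry -> Income -> Experience -> ParentIncome
  P2: UnionMember <- Education <- Industry -> Experience -> ParentIncome
  P3: UnionMember <- Education <- Industry -> Ability <- Income -> Experience -> ParentIncome
  P4: UnionMember <- Education <- Industry -> Ability <- UrbanRes <- Income -> Experience -> ParentIncome
  P5: UnionMember <- Education -> Experience -> ParentIncome
  P6: UnionMember <- Education -> ParentIncome
That exhausts the simple backdoor paths. Count: 6.

6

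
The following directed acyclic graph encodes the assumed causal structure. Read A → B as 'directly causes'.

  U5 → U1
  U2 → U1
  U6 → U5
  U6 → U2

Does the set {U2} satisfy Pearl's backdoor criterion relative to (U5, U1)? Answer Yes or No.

Yes

Backdoor paths from U5 to U1 (paths whose first edge points into U5):
  P1: U5 <- U6 -> U2 -> U1
Condition 1 (no descendant of U5 in the set): holds — descendants of U5 are {U1}; none are in {U2}.
Condition 2 (every backdoor path blocked by {U2}):
  P1: blocked at chain node U2 ∈ conditioning set.
{U2} satisfies the backdoor criterion.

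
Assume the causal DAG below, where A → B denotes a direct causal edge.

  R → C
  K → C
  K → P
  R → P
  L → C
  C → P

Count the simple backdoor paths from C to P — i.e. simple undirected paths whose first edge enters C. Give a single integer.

2

A backdoor path from C to P is any simple undirected path whose first edge points into C (i.e. leaves C via a parent).
Parents of C: {K, L, R}.
Enumerating:
  P1: C <- R -> P
  P2: C <- K -> P
That exhausts the simple backdoor paths. Count: 2.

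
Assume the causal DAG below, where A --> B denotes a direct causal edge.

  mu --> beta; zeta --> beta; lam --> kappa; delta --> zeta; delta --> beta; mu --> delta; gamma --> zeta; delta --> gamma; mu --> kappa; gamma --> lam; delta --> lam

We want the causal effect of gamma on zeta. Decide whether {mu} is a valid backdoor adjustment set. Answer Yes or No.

Backdoor paths from gamma to zeta (paths whose first edge points into gamma):
  P1: gamma <- delta <- mu -> beta <- zeta
  P2: gamma <- delta -> zeta
  P3: gamma <- delta -> beta <- zeta
  P4: gamma <- delta -> lam -> kappa <- mu -> beta <- zeta
Condition 1 (no descendant of gamma in the set): holds — descendants of gamma are {beta, kappa, lam, zeta}; none are in {mu}.
Condition 2 (every backdoor path blocked by {mu}):
  P1: blocked at fork node mu ∈ conditioning set.
  P2: open — no interior node is in the conditioning set.
  P3: blocked at collider beta (neither it nor any descendant is in the conditioning set).
  P4: blocked at collider kappa (neither it nor any descendant is in the conditioning set).
{mu} does not satisfy the backdoor criterion.

No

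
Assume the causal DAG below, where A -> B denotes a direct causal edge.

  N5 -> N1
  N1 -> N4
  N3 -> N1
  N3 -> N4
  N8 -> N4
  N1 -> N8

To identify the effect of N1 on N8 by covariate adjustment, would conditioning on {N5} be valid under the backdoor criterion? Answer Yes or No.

Backdoor paths from N1 to N8 (paths whose first edge points into N1):
  P1: N1 <- N3 -> N4 <- N8
Condition 1 (no descendant of N1 in the set): holds — descendants of N1 are {N4, N8}; none are in {N5}.
Condition 2 (every backdoor path blocked by {N5}):
  P1: blocked at collider N4 (neither it nor any descendant is in the conditioning set).
{N5} satisfies the backdoor criterion.

Yes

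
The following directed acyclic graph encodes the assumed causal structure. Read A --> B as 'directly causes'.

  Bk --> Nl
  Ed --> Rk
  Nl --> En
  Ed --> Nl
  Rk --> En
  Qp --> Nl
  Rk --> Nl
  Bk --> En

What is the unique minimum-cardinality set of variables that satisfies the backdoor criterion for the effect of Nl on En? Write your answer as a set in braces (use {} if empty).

{Bk, Rk}

Variables eligible for adjustment (non-descendants of Nl, excluding Nl and En): {Bk, Ed, Qp, Rk}.
Backdoor paths from Nl to En:
  P1: Nl <- Ed -> Rk -> En
  P2: Nl <- Rk -> En
  P3: Nl <- Bk -> En
The empty set is not sufficient: P1 (Nl <- Ed -> Rk -> En) has no collider blocking it and no conditioned non-collider, so it is open.
Try {Bk, Rk}:
  P1: blocked at chain node Rk ∈ conditioning set.
  P2: blocked at fork node Rk ∈ conditioning set.
  P3: blocked at fork node Bk ∈ conditioning set.
{Bk, Rk} contains no descendant of Nl and blocks every backdoor path.
Every element of {Bk, Rk} is needed (dropping Bk leaves P3 open; dropping Rk leaves P1 open), so no proper subset is valid.
Among all size-2 subsets of the eligible variables, only {Bk, Rk} blocks every backdoor path, so it is the unique smallest valid adjustment set.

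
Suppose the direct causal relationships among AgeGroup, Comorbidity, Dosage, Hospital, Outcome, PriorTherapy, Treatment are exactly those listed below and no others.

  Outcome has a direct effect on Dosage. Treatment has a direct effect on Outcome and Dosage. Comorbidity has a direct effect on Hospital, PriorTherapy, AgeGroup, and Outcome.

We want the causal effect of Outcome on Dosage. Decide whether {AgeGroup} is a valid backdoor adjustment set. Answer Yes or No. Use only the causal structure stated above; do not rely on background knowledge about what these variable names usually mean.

Backdoor paths from Outcome to Dosage (paths whose first edge points into Outcome):
  P1: Outcome <- Treatment -> Dosage
Condition 1 (no descendant of Outcome in the set): holds — descendants of Outcome are {Dosage}; none are in {AgeGroup}.
Condition 2 (every backdoor path blocked by {AgeGroup}):
  P1: open — no interior node is in the conditioning set.
{AgeGroup} does not satisfy the backdoor criterion.

No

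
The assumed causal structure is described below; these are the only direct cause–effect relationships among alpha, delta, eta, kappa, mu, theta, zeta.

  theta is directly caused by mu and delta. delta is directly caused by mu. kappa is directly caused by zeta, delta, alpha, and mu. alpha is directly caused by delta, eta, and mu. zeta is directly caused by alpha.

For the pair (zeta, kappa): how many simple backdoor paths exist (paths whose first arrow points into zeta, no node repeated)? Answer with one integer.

7

A backdoor path from zeta to kappa is any simple undirected path whose first edge points into zeta (i.e. leaves zeta via a parent).
Parents of zeta: {alpha}.
Enumerating:
  P1: zeta <- alpha <- mu -> delta -> kappa
  P2: zeta <- alpha <- mu -> theta <- delta -> kappa
  P3: zeta <- alpha <- mu -> kappa
  P4: zeta <- alpha <- delta <- mu -> kappa
  P5: zeta <- alpha <- delta -> theta <- mu -> kappa
  P6: zeta <- alpha <- delta -> kappa
  P7: zeta <- alpha -> kappa
That exhausts the simple backdoor paths. Count: 7.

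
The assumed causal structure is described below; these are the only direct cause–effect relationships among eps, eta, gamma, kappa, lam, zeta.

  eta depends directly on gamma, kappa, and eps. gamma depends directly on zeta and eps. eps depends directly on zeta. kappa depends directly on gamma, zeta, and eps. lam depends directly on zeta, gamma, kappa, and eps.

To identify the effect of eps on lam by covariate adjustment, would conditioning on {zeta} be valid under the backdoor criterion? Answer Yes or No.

Backdoor paths from eps to lam (paths whose first edge points into eps):
  P1: eps <- zeta -> gamma -> kappa -> lam
  P2: eps <- zeta -> gamma -> lam
  P3: eps <- zeta -> gamma -> eta <- kappa -> lam
  P4: eps <- zeta -> kappa <- gamma -> lam
  P5: eps <- zeta -> kappa -> lam
  P6: eps <- zeta -> kappa -> eta <- gamma -> lam
  P7: eps <- zeta -> lam
Condition 1 (no descendant of eps in the set): holds — descendants of eps are {eta, gamma, kappa, lam}; none are in {zeta}.
Condition 2 (every backdoor path blocked by {zeta}):
  P1: blocked at fork node zeta ∈ conditioning set.
  P2: blocked at fork node zeta ∈ conditioning set.
  P3: blocked at fork node zeta ∈ conditioning set.
  P4: blocked at fork node zeta ∈ conditioning set.
  P5: blocked at fork node zeta ∈ conditioning set.
  P6: blocked at fork node zeta ∈ conditioning set.
  P7: blocked at fork node zeta ∈ conditioning set.
{zeta} satisfies the backdoor criterion.

Yes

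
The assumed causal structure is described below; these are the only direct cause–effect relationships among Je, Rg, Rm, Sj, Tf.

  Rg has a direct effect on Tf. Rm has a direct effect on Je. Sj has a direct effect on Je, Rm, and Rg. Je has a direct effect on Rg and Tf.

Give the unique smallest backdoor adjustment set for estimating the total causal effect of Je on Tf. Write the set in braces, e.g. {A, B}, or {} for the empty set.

{Sj}

Variables eligible for adjustment (non-descendants of Je, excluding Je and Tf): {Rm, Sj}.
Backdoor paths from Je to Tf:
  P1: Je <- Sj -> Rg -> Tf
  P2: Je <- Rm <- Sj -> Rg -> Tf
The empty set is not sufficient: P1 (Je <- Sj -> Rg -> Tf) has no collider blocking it and no conditioned non-collider, so it is open.
Try {Sj}:
  P1: blocked at fork node Sj ∈ conditioning set.
  P2: blocked at fork node Sj ∈ conditioning set.
{Sj} contains no descendant of Je and blocks every backdoor path.
No other singleton works — e.g. {Rm} leaves P1 open — so {Sj} is the unique smallest valid adjustment set.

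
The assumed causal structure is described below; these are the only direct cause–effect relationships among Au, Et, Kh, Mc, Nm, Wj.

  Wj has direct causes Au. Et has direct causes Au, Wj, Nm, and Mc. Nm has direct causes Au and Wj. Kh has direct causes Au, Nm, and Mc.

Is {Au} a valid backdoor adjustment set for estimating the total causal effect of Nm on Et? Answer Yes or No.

No

Backdoor paths from Nm to Et (paths whose first edge points into Nm):
  P1: Nm <- Au -> Wj -> Et
  P2: Nm <- Au -> Et
  P3: Nm <- Au -> Kh <- Mc -> Et
  P4: Nm <- Wj <- Au -> Et
  P5: Nm <- Wj <- Au -> Kh <- Mc -> Et
  P6: Nm <- Wj -> Et
Condition 1 (no descendant of Nm in the set): holds — descendants of Nm are {Et, Kh}; none are in {Au}.
Condition 2 (every backdoor path blocked by {Au}):
  P1: blocked at fork node Au ∈ conditioning set.
  P2: blocked at fork node Au ∈ conditioning set.
  P3: blocked at fork node Au ∈ conditioning set.
  P4: blocked at fork node Au ∈ conditioning set.
  P5: blocked at fork node Au ∈ conditioning set.
  P6: open — no interior node is in the conditioning set.
{Au} does not satisfy the backdoor criterion.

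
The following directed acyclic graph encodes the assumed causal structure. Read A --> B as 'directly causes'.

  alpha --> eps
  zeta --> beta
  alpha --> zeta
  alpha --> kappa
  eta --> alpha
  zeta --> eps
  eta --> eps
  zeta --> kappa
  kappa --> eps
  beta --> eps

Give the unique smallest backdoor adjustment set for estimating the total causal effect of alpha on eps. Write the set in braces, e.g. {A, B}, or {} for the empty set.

{eta}

Variables eligible for adjustment (non-descendants of alpha, excluding alpha and eps): {eta}.
Backdoor paths from alpha to eps:
  P1: alpha <- eta -> eps
The empty set is not sufficient: P1 (alpha <- eta -> eps) has no collider blocking it and no conditioned non-collider, so it is open.
Try {eta}:
  P1: blocked at fork node eta ∈ conditioning set.
{eta} contains no descendant of alpha and blocks every backdoor path.
{eta} is the unique smallest valid adjustment set.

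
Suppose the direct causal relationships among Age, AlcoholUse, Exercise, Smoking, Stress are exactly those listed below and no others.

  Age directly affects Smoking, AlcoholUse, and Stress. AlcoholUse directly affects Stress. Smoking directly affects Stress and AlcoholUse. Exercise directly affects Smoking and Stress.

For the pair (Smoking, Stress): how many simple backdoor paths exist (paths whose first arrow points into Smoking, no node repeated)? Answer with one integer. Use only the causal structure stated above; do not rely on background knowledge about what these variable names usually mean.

A backdoor path from Smoking to Stress is any simple undirected path whose first edge points into Smoking (i.e. leaves Smoking via a parent).
Parents of Smoking: {Age, Exercise}.
Enumerating:
  P1: Smoking <- Age -> AlcoholUse -> Stress
  P2: Smoking <- Age -> Stress
  P3: Smoking <- Exercise -> Stress
That exhausts the simple backdoor paths. Count: 3.

3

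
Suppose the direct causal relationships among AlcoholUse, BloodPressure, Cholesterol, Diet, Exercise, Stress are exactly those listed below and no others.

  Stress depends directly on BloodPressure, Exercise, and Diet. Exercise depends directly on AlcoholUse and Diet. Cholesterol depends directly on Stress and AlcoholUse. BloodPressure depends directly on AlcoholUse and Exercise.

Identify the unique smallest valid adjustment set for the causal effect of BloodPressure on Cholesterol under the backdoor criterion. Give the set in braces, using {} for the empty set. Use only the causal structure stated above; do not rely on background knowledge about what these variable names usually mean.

{AlcoholUse, Exercise}

Variables eligible for adjustment (non-descendants of BloodPressure, excluding BloodPressure and Cholesterol): {AlcoholUse, Diet, Exercise}.
Backdoor paths from BloodPressure to Cholesterol:
  P1: BloodPressure <- AlcoholUse -> Exercise <- Diet -> Stress -> Cholesterol
  P2: BloodPressure <- AlcoholUse -> Exercise -> Stress -> Cholesterol
  P3: BloodPressure <- AlcoholUse -> Cholesterol
  P4: BloodPressure <- Exercise <- AlcoholUse -> Cholesterol
  P5: BloodPressure <- Exercise <- Diet -> Stress -> Cholesterol
  P6: BloodPressure <- Exercise -> Stress -> Cholesterol
The empty set is not sufficient: P2 (BloodPressure <- AlcoholUse -> Exercise -> Stress -> Cholesterol) has no collider blocking it and no conditioned non-collider, so it is open.
Try {AlcoholUse, Exercise}:
  P1: blocked at fork node AlcoholUse ∈ conditioning set.
  P2: blocked at fork node AlcoholUse ∈ conditioning set.
  P3: blocked at fork node AlcoholUse ∈ conditioning set.
  P4: blocked at chain node Exercise ∈ conditioning set.
  P5: blocked at chain node Exercise ∈ conditioning set.
  P6: blocked at fork node Exercise ∈ conditioning set.
{AlcoholUse, Exercise} contains no descendant of BloodPressure and blocks every backdoor path.
Every element of {AlcoholUse, Exercise} is needed (dropping AlcoholUse leaves P1 open; dropping Exercise leaves P5 open), so no proper subset is valid.
Among all size-2 subsets of the eligible variables, only {AlcoholUse, Exercise} blocks every backdoor path, so it is the unique smallest valid adjustment set.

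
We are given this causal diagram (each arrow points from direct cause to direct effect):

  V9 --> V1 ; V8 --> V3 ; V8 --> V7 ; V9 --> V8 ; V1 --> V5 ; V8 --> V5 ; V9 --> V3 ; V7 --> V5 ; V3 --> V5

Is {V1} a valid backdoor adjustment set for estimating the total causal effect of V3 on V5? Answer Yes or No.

Backdoor paths from V3 to V5 (paths whose first edge points into V3):
  P1: V3 <- V9 -> V8 -> V7 -> V5
  P2: V3 <- V9 -> V8 -> V5
  P3: V3 <- V9 -> V1 -> V5
  P4: V3 <- V8 <- V9 -> V1 -> V5
  P5: V3 <- V8 -> V7 -> V5
  P6: V3 <- V8 -> V5
Condition 1 (no descendant of V3 in the set): holds — descendants of V3 are {V5}; none are in {V1}.
Condition 2 (every backdoor path blocked by {V1}):
  P1: open — no interior node is in the conditioning set.
  P2: open — no interior node is in the conditioning set.
  P3: blocked at chain node V1 ∈ conditioning set.
  P4: blocked at chain node V1 ∈ conditioning set.
  P5: open — no interior node is in the conditioning set.
  P6: open — no interior node is in the conditioning set.
{V1} does not satisfy the backdoor criterion.

No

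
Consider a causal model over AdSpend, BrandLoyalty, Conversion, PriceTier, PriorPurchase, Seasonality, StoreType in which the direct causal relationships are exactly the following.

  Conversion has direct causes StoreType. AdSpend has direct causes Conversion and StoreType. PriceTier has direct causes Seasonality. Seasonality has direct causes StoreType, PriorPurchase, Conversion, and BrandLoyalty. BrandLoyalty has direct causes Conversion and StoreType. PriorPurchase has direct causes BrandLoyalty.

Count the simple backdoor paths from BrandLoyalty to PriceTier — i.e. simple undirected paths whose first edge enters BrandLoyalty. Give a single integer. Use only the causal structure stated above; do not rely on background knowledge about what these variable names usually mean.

A backdoor path from BrandLoyalty to PriceTier is any simple undirected path whose first edge points into BrandLoyalty (i.e. leaves BrandLoyalty via a parent).
Parents of BrandLoyalty: {Conversion, StoreType}.
Enumerating:
  P1: BrandLoyalty <- StoreType -> Conversion -> Seasonality -> PriceTier
  P2: BrandLoyalty <- StoreType -> Seasonality -> PriceTier
  P3: BrandLoyalty <- StoreType -> AdSpend <- Conversion -> Seasonality -> PriceTier
  P4: BrandLoyalty <- Conversion <- StoreType -> Seasonality -> PriceTier
  P5: BrandLoyalty <- Conversion -> Seasonality -> PriceTier
  P6: BrandLoyalty <- Conversion -> AdSpend <- StoreType -> Seasonality -> PriceTier
That exhausts the simple backdoor paths. Count: 6.

6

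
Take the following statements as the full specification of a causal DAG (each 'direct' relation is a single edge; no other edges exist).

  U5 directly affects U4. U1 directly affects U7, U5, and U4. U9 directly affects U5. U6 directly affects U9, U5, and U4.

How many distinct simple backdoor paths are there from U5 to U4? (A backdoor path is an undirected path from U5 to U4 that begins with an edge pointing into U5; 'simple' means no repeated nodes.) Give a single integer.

A backdoor path from U5 to U4 is any simple undirected path whose first edge points into U5 (i.e. leaves U5 via a parent).
Parents of U5: {U1, U6, U9}.
Enumerating:
  P1: U5 <- U6 -> U4
  P2: U5 <- U1 -> U4
  P3: U5 <- U9 <- U6 -> U4
That exhausts the simple backdoor paths. Count: 3.

3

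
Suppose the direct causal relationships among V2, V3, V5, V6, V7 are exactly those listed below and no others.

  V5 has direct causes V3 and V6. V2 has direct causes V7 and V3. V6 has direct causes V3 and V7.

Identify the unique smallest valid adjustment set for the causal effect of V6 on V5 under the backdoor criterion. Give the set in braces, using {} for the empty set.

{V3}

Variables eligible for adjustment (non-descendants of V6, excluding V6 and V5): {V2, V3, V7}.
Backdoor paths from V6 to V5:
  P1: V6 <- V3 -> V5
  P2: V6 <- V7 -> V2 <- V3 -> V5
The empty set is not sufficient: P1 (V6 <- V3 -> V5) has no collider blocking it and no conditioned non-collider, so it is open.
Try {V3}:
  P1: blocked at fork node V3 ∈ conditioning set.
  P2: blocked at collider V2 (neither it nor any descendant is in the conditioning set).
{V3} contains no descendant of V6 and blocks every backdoor path.
No other singleton works — e.g. {V7} leaves P1 open — so {V3} is the unique smallest valid adjustment set.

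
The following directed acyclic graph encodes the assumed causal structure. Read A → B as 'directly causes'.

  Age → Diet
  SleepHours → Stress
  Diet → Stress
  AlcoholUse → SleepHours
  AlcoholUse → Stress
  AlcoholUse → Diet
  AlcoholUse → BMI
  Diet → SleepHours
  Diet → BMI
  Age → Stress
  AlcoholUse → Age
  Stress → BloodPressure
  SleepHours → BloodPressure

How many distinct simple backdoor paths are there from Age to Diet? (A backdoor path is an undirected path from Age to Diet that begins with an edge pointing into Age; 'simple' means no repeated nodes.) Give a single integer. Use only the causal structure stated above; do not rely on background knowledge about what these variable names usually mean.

8

A backdoor path from Age to Diet is any simple undirected path whose first edge points into Age (i.e. leaves Age via a parent).
Parents of Age: {AlcoholUse}.
Enumerating:
  P1: Age <- AlcoholUse -> Diet
  P2: Age <- AlcoholUse -> SleepHours <- Diet
  P3: Age <- AlcoholUse -> SleepHours -> Stress <- Diet
  P4: Age <- AlcoholUse -> SleepHours -> BloodPressure <- Stress <- Diet
  P5: Age <- AlcoholUse -> BMI <- Diet
  P6: Age <- AlcoholUse -> Stress <- Diet
  P7: Age <- AlcoholUse -> Stress <- SleepHours <- Diet
  P8: Age <- AlcoholUse -> Stress -> BloodPressure <- SleepHours <- Diet
That exhausts the simple backdoor paths. Count: 8.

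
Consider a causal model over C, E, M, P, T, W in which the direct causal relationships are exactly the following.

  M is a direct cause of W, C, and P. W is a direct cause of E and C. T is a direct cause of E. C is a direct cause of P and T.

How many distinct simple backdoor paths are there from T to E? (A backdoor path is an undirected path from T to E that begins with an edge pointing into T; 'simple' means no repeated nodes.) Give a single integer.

A backdoor path from T to E is any simple undirected path whose first edge points into T (i.e. leaves T via a parent).
Parents of T: {C}.
Enumerating:
  P1: T <- C <- M -> W -> E
  P2: T <- C <- W -> E
  P3: T <- C -> P <- M -> W -> E
That exhausts the simple backdoor paths. Count: 3.

3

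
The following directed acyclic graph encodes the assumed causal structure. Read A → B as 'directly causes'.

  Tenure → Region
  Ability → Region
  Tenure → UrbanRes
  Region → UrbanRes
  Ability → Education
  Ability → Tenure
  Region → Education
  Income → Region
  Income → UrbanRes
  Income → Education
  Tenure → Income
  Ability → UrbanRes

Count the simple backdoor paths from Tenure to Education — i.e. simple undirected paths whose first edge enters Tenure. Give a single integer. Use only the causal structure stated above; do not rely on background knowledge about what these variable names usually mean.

8

A backdoor path from Tenure to Education is any simple undirected path whose first edge points into Tenure (i.e. leaves Tenure via a parent).
Parents of Tenure: {Ability}.
Enumerating:
  P1: Tenure <- Ability -> Region <- Income -> Education
  P2: Tenure <- Ability -> Region -> Education
  P3: Tenure <- Ability -> Region -> UrbanRes <- Income -> Education
  P4: Tenure <- Ability -> Education
  P5: Tenure <- Ability -> UrbanRes <- Income -> Region -> Education
  P6: Tenure <- Ability -> UrbanRes <- Income -> Education
  P7: Tenure <- Ability -> UrbanRes <- Region <- Income -> Education
  P8: Tenure <- Ability -> UrbanRes <- Region -> Education
That exhausts the simple backdoor paths. Count: 8.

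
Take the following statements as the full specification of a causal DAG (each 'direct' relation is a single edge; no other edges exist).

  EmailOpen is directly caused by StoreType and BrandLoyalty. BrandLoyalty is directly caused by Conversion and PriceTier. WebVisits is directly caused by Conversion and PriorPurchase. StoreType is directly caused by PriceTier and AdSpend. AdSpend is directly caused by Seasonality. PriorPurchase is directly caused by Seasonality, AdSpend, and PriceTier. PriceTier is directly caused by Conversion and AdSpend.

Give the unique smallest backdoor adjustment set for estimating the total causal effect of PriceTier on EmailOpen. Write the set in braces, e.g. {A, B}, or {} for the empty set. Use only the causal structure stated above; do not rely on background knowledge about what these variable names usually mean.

Variables eligible for adjustment (non-descendants of PriceTier, excluding PriceTier and EmailOpen): {AdSpend, Conversion, Seasonality}.
Backdoor paths from PriceTier to EmailOpen:
  P1: PriceTier <- Conversion -> WebVisits <- PriorPurchase <- Seasonality -> AdSpend -> StoreType -> EmailOpen
  P2: PriceTier <- Conversion -> WebVisits <- PriorPurchase <- AdSpend -> StoreType -> EmailOpen
  P3: PriceTier <- Conversion -> BrandLoyalty -> EmailOpen
  P4: PriceTier <- AdSpend <- Seasonality -> PriorPurchase -> WebVisits <- Conversion -> BrandLoyalty -> EmailOpen
  P5: PriceTier <- AdSpend -> PriorPurchase -> WebVisits <- Conversion -> BrandLoyalty -> EmailOpen
  P6: PriceTier <- AdSpend -> StoreType -> EmailOpen
The empty set is not sufficient: P3 (PriceTier <- Conversion -> BrandLoyalty -> EmailOpen) has no collider blocking it and no conditioned non-collider, so it is open.
Try {AdSpend, Conversion}:
  P1: blocked at fork node Conversion ∈ conditioning set.
  P2: blocked at fork node Conversion ∈ conditioning set.
  P3: blocked at fork node Conversion ∈ conditioning set.
  P4: blocked at chain node AdSpend ∈ conditioning set.
  P5: blocked at fork node AdSpend ∈ conditioning set.
  P6: blocked at fork node AdSpend ∈ conditioning set.
{AdSpend, Conversion} contains no descendant of PriceTier and blocks every backdoor path.
Every element of {AdSpend, Conversion} is needed (dropping AdSpend leaves P6 open; dropping Conversion leaves P3 open), so no proper subset is valid.
Among all size-2 subsets of the eligible variables, only {AdSpend, Conversion} blocks every backdoor path, so it is the unique smallest valid adjustment set.

{AdSpend, Conversion}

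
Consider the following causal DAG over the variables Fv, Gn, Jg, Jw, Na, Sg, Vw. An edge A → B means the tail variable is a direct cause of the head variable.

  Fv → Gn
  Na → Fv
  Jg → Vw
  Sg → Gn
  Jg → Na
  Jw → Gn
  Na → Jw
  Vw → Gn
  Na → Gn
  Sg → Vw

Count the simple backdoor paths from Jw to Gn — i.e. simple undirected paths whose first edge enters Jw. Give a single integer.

4

A backdoor path from Jw to Gn is any simple undirected path whose first edge points into Jw (i.e. leaves Jw via a parent).
Parents of Jw: {Na}.
Enumerating:
  P1: Jw <- Na <- Jg -> Vw <- Sg -> Gn
  P2: Jw <- Na <- Jg -> Vw -> Gn
  P3: Jw <- Na -> Fv -> Gn
  P4: Jw <- Na -> Gn
That exhausts the simple backdoor paths. Count: 4.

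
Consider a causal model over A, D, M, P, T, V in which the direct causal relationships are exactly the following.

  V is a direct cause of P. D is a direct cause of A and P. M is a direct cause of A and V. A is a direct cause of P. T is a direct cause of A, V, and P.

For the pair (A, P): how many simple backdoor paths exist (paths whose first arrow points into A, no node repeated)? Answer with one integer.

A backdoor path from A to P is any simple undirected path whose first edge points into A (i.e. leaves A via a parent).
Parents of A: {D, M, T}.
Enumerating:
  P1: A <- M -> V <- T -> P
  P2: A <- M -> V -> P
  P3: A <- T -> V -> P
  P4: A <- T -> P
  P5: A <- D -> P
That exhausts the simple backdoor paths. Count: 5.

5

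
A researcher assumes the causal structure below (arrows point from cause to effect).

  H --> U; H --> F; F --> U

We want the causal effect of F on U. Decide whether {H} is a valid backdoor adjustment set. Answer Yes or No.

Yes

Backdoor paths from F to U (paths whose first edge points into F):
  P1: F <- H -> U
Condition 1 (no descendant of F in the set): holds — descendants of F are {U}; none are in {H}.
Condition 2 (every backdoor path blocked by {H}):
  P1: blocked at fork node H ∈ conditioning set.
{H} satisfies the backdoor criterion.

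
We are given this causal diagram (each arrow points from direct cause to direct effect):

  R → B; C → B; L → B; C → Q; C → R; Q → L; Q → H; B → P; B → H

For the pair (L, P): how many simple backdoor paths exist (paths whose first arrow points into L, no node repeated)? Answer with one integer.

A backdoor path from L to P is any simple undirected path whose first edge points into L (i.e. leaves L via a parent).
Parents of L: {Q}.
Enumerating:
  P1: L <- Q <- C -> R -> B -> P
  P2: L <- Q <- C -> B -> P
  P3: L <- Q -> H <- B -> P
That exhausts the simple backdoor paths. Count: 3.

3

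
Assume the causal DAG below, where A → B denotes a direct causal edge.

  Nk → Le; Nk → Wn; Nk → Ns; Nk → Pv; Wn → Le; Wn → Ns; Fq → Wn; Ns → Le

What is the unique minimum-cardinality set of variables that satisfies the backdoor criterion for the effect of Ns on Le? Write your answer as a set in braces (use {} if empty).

Variables eligible for adjustment (non-descendants of Ns, excluding Ns and Le): {Fq, Nk, Pv, Wn}.
Backdoor paths from Ns to Le:
  P1: Ns <- Nk -> Wn -> Le
  P2: Ns <- Nk -> Le
  P3: Ns <- Wn <- Nk -> Le
  P4: Ns <- Wn -> Le
The empty set is not sufficient: P1 (Ns <- Nk -> Wn -> Le) has no collider blocking it and no conditioned non-collider, so it is open.
Try {Nk, Wn}:
  P1: blocked at fork node Nk ∈ conditioning set.
  P2: blocked at fork node Nk ∈ conditioning set.
  P3: blocked at chain node Wn ∈ conditioning set.
  P4: blocked at fork node Wn ∈ conditioning set.
{Nk, Wn} contains no descendant of Ns and blocks every backdoor path.
Every element of {Nk, Wn} is needed (dropping Nk leaves P2 open; dropping Wn leaves P4 open), so no proper subset is valid.
Among all size-2 subsets of the eligible variables, only {Nk, Wn} blocks every backdoor path, so it is the unique smallest valid adjustment set.

{Nk, Wn}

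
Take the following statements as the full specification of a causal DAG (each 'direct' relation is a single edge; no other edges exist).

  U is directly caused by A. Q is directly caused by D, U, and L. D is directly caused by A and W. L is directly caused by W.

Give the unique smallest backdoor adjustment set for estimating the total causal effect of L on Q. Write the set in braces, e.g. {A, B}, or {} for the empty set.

Variables eligible for adjustment (non-descendants of L, excluding L and Q): {A, D, U, W}.
Backdoor paths from L to Q:
  P1: L <- W -> D <- A -> U -> Q
  P2: L <- W -> D -> Q
The empty set is not sufficient: P2 (L <- W -> D -> Q) has no collider blocking it and no conditioned non-collider, so it is open.
Try {W}:
  P1: blocked at fork node W ∈ conditioning set.
  P2: blocked at fork node W ∈ conditioning set.
{W} contains no descendant of L and blocks every backdoor path.
No other singleton works — e.g. {A} leaves P2 open — so {W} is the unique smallest valid adjustment set.

{W}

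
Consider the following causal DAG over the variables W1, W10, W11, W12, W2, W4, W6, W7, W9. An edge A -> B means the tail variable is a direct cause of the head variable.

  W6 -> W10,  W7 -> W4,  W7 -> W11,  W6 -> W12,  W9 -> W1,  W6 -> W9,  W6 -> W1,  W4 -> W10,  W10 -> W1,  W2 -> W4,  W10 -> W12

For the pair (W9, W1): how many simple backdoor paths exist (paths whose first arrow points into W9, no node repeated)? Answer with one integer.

3

A backdoor path from W9 to W1 is any simple undirected path whose first edge points into W9 (i.e. leaves W9 via a parent).
Parents of W9: {W6}.
Enumerating:
  P1: W9 <- W6 -> W10 -> W1
  P2: W9 <- W6 -> W1
  P3: W9 <- W6 -> W12 <- W10 -> W1
That exhausts the simple backdoor paths. Count: 3.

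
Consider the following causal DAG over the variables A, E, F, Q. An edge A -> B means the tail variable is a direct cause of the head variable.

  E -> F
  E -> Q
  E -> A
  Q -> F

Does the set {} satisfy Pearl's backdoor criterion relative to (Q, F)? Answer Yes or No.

Backdoor paths from Q to F (paths whose first edge points into Q):
  P1: Q <- E -> F
Condition 1 (no descendant of Q in the set): holds — descendants of Q are {F}; none are in {}.
Condition 2 (every backdoor path blocked by {}):
  P1: open — no interior node is in the conditioning set.
{} does not satisfy the backdoor criterion.

No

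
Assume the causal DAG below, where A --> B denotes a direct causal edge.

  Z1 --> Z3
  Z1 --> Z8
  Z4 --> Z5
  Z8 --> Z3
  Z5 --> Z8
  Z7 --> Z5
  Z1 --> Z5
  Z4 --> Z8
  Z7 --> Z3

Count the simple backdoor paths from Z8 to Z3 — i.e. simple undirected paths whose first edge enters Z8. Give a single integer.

A backdoor path from Z8 to Z3 is any simple undirected path whose first edge points into Z8 (i.e. leaves Z8 via a parent).
Parents of Z8: {Z1, Z4, Z5}.
Enumerating:
  P1: Z8 <- Z1 -> Z5 <- Z7 -> Z3
  P2: Z8 <- Z1 -> Z3
  P3: Z8 <- Z4 -> Z5 <- Z7 -> Z3
  P4: Z8 <- Z4 -> Z5 <- Z1 -> Z3
  P5: Z8 <- Z5 <- Z7 -> Z3
  P6: Z8 <- Z5 <- Z1 -> Z3
That exhausts the simple backdoor paths. Count: 6.

6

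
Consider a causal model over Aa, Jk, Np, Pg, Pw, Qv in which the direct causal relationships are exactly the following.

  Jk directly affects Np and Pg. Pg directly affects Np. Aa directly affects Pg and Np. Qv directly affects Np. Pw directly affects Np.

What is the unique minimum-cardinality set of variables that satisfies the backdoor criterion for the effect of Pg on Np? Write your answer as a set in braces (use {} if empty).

Variables eligible for adjustment (non-descendants of Pg, excluding Pg and Np): {Aa, Jk, Pw, Qv}.
Backdoor paths from Pg to Np:
  P1: Pg <- Aa -> Np
  P2: Pg <- Jk -> Np
The empty set is not sufficient: P1 (Pg <- Aa -> Np) has no collider blocking it and no conditioned non-collider, so it is open.
Try {Aa, Jk}:
  P1: blocked at fork node Aa ∈ conditioning set.
  P2: blocked at fork node Jk ∈ conditioning set.
{Aa, Jk} contains no descendant of Pg and blocks every backdoor path.
Every element of {Aa, Jk} is needed (dropping Aa leaves P1 open; dropping Jk leaves P2 open), so no proper subset is valid.
Among all size-2 subsets of the eligible variables, only {Aa, Jk} blocks every backdoor path, so it is the unique smallest valid adjustment set.

{Aa, Jk}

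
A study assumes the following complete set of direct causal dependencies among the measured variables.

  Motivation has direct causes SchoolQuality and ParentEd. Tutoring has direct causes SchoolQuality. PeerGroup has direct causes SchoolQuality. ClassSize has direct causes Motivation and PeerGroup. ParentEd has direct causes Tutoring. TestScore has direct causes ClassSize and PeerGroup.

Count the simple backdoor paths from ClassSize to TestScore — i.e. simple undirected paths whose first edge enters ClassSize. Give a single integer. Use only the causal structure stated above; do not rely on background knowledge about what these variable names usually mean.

3

A backdoor path from ClassSize to TestScore is any simple undirected path whose first edge points into ClassSize (i.e. leaves ClassSize via a parent).
Parents of ClassSize: {Motivation, PeerGroup}.
Enumerating:
  P1: ClassSize <- PeerGroup -> TestScore
  P2: ClassSize <- Motivation <- SchoolQuality -> PeerGroup -> TestScore
  P3: ClassSize <- Motivation <- ParentEd <- Tutoring <- SchoolQuality -> PeerGroup -> TestScore
That exhausts the simple backdoor paths. Count: 3.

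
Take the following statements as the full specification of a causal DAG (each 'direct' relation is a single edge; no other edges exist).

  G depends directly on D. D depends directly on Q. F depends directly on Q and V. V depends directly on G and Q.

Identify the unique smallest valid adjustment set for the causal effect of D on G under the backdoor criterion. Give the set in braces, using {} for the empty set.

{}

Variables eligible for adjustment (non-descendants of D, excluding D and G): {Q}.
Backdoor paths from D to G:
  P1: D <- Q -> V <- G
  P2: D <- Q -> F <- V <- G
Each backdoor path contains an unconditioned collider, so every path is already blocked with the empty conditioning set:
  P1: blocked at collider V (neither it nor any descendant is in the conditioning set).
  P2: blocked at collider F (neither it nor any descendant is in the conditioning set).
The empty set is therefore the unique smallest valid set.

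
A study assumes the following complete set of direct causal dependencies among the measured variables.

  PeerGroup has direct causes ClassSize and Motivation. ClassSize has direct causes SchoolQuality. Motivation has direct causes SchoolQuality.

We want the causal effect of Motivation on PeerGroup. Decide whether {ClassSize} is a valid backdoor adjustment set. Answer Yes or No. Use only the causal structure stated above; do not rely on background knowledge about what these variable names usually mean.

Yes

Backdoor paths from Motivation to PeerGroup (paths whose first edge points into Motivation):
  P1: Motivation <- SchoolQuality -> ClassSize -> PeerGroup
Condition 1 (no descendant of Motivation in the set): holds — descendants of Motivation are {PeerGroup}; none are in {ClassSize}.
Condition 2 (every backdoor path blocked by {ClassSize}):
  P1: blocked at chain node ClassSize ∈ conditioning set.
{ClassSize} satisfies the backdoor criterion.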